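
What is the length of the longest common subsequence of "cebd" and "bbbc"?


LCS of "cebd" and "bbbc"
DP table:
           b    b    b    c
      0    0    0    0    0
  c   0    0    0    0    1
  e   0    0    0    0    1
  b   0    1    1    1    1
  d   0    1    1    1    1
LCS length = dp[4][4] = 1

1


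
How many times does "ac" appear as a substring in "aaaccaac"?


Searching for "ac" in "aaaccaac"
Scanning each position:
  Position 0: "aa" => no
  Position 1: "aa" => no
  Position 2: "ac" => MATCH
  Position 3: "cc" => no
  Position 4: "ca" => no
  Position 5: "aa" => no
  Position 6: "ac" => MATCH
Total occurrences: 2

2


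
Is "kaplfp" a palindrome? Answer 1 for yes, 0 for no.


Input: kaplfp
Reversed: pflpak
  Compare pos 0 ('k') with pos 5 ('p'): MISMATCH
  Compare pos 1 ('a') with pos 4 ('f'): MISMATCH
  Compare pos 2 ('p') with pos 3 ('l'): MISMATCH
Result: not a palindrome

0


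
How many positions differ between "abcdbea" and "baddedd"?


Comparing "abcdbea" and "baddedd" position by position:
  Position 0: 'a' vs 'b' => DIFFER
  Position 1: 'b' vs 'a' => DIFFER
  Position 2: 'c' vs 'd' => DIFFER
  Position 3: 'd' vs 'd' => same
  Position 4: 'b' vs 'e' => DIFFER
  Position 5: 'e' vs 'd' => DIFFER
  Position 6: 'a' vs 'd' => DIFFER
Positions that differ: 6

6


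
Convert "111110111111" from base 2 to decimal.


Input: "111110111111" in base 2
Positional expansion:
  Digit '1' (value 1) x 2^11 = 2048
  Digit '1' (value 1) x 2^10 = 1024
  Digit '1' (value 1) x 2^9 = 512
  Digit '1' (value 1) x 2^8 = 256
  Digit '1' (value 1) x 2^7 = 128
  Digit '0' (value 0) x 2^6 = 0
  Digit '1' (value 1) x 2^5 = 32
  Digit '1' (value 1) x 2^4 = 16
  Digit '1' (value 1) x 2^3 = 8
  Digit '1' (value 1) x 2^2 = 4
  Digit '1' (value 1) x 2^1 = 2
  Digit '1' (value 1) x 2^0 = 1
Sum = 4031

4031


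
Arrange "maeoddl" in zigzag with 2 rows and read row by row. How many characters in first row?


Zigzag "maeoddl" into 2 rows:
Placing characters:
  'm' => row 0
  'a' => row 1
  'e' => row 0
  'o' => row 1
  'd' => row 0
  'd' => row 1
  'l' => row 0
Rows:
  Row 0: "medl"
  Row 1: "aod"
First row length: 4

4


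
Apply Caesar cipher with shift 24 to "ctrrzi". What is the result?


Caesar cipher: shift "ctrrzi" by 24
  'c' (pos 2) + 24 = pos 0 = 'a'
  't' (pos 19) + 24 = pos 17 = 'r'
  'r' (pos 17) + 24 = pos 15 = 'p'
  'r' (pos 17) + 24 = pos 15 = 'p'
  'z' (pos 25) + 24 = pos 23 = 'x'
  'i' (pos 8) + 24 = pos 6 = 'g'
Result: arppxg

arppxg


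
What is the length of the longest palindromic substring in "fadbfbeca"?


Input: "fadbfbeca"
Checking substrings for palindromes:
  [3:6] "bfb" (len 3) => palindrome
Longest palindromic substring: "bfb" with length 3

3


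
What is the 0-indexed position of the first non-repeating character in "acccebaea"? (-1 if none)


Input: acccebaea
Character frequencies:
  'a': 3
  'b': 1
  'c': 3
  'e': 2
Scanning left to right for freq == 1:
  Position 0 ('a'): freq=3, skip
  Position 1 ('c'): freq=3, skip
  Position 2 ('c'): freq=3, skip
  Position 3 ('c'): freq=3, skip
  Position 4 ('e'): freq=2, skip
  Position 5 ('b'): unique! => answer = 5

5


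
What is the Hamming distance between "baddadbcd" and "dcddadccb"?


Comparing "baddadbcd" and "dcddadccb" position by position:
  Position 0: 'b' vs 'd' => differ
  Position 1: 'a' vs 'c' => differ
  Position 2: 'd' vs 'd' => same
  Position 3: 'd' vs 'd' => same
  Position 4: 'a' vs 'a' => same
  Position 5: 'd' vs 'd' => same
  Position 6: 'b' vs 'c' => differ
  Position 7: 'c' vs 'c' => same
  Position 8: 'd' vs 'b' => differ
Total differences (Hamming distance): 4

4


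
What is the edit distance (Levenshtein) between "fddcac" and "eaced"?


Computing edit distance: "fddcac" -> "eaced"
DP table:
           e    a    c    e    d
      0    1    2    3    4    5
  f   1    1    2    3    4    5
  d   2    2    2    3    4    4
  d   3    3    3    3    4    4
  c   4    4    4    3    4    5
  a   5    5    4    4    4    5
  c   6    6    5    4    5    5
Edit distance = dp[6][5] = 5

5


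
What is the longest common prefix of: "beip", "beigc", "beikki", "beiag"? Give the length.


Words: beip, beigc, beikki, beiag
  Position 0: all 'b' => match
  Position 1: all 'e' => match
  Position 2: all 'i' => match
  Position 3: ('p', 'g', 'k', 'a') => mismatch, stop
LCP = "bei" (length 3)

3


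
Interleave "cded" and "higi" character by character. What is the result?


Interleaving "cded" and "higi":
  Position 0: 'c' from first, 'h' from second => "ch"
  Position 1: 'd' from first, 'i' from second => "di"
  Position 2: 'e' from first, 'g' from second => "eg"
  Position 3: 'd' from first, 'i' from second => "di"
Result: chdiegdi

chdiegdi


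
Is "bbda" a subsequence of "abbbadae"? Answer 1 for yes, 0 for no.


Check if "bbda" is a subsequence of "abbbadae"
Greedy scan:
  Position 0 ('a'): no match needed
  Position 1 ('b'): matches sub[0] = 'b'
  Position 2 ('b'): matches sub[1] = 'b'
  Position 3 ('b'): no match needed
  Position 4 ('a'): no match needed
  Position 5 ('d'): matches sub[2] = 'd'
  Position 6 ('a'): matches sub[3] = 'a'
  Position 7 ('e'): no match needed
All 4 characters matched => is a subsequence

1


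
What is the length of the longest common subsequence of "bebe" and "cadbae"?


LCS of "bebe" and "cadbae"
DP table:
           c    a    d    b    a    e
      0    0    0    0    0    0    0
  b   0    0    0    0    1    1    1
  e   0    0    0    0    1    1    2
  b   0    0    0    0    1    1    2
  e   0    0    0    0    1    1    2
LCS length = dp[4][6] = 2

2


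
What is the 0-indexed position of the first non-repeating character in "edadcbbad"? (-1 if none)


Input: edadcbbad
Character frequencies:
  'a': 2
  'b': 2
  'c': 1
  'd': 3
  'e': 1
Scanning left to right for freq == 1:
  Position 0 ('e'): unique! => answer = 0

0


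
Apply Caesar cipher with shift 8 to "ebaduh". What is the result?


Caesar cipher: shift "ebaduh" by 8
  'e' (pos 4) + 8 = pos 12 = 'm'
  'b' (pos 1) + 8 = pos 9 = 'j'
  'a' (pos 0) + 8 = pos 8 = 'i'
  'd' (pos 3) + 8 = pos 11 = 'l'
  'u' (pos 20) + 8 = pos 2 = 'c'
  'h' (pos 7) + 8 = pos 15 = 'p'
Result: mjilcp

mjilcp


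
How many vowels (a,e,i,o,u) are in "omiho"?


Input: omiho
Checking each character:
  'o' at position 0: vowel (running total: 1)
  'm' at position 1: consonant
  'i' at position 2: vowel (running total: 2)
  'h' at position 3: consonant
  'o' at position 4: vowel (running total: 3)
Total vowels: 3

3


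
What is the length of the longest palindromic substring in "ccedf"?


Input: "ccedf"
Checking substrings for palindromes:
  [0:2] "cc" (len 2) => palindrome
Longest palindromic substring: "cc" with length 2

2


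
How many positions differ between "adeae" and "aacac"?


Comparing "adeae" and "aacac" position by position:
  Position 0: 'a' vs 'a' => same
  Position 1: 'd' vs 'a' => DIFFER
  Position 2: 'e' vs 'c' => DIFFER
  Position 3: 'a' vs 'a' => same
  Position 4: 'e' vs 'c' => DIFFER
Positions that differ: 3

3


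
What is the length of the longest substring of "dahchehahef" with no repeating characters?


Input: "dahchehahef"
Sliding window (track last position of each char):
  Position 0 ('d'): window [0,0] length 1 -- new best
  Position 1 ('a'): window [0,1] length 2 -- new best
  Position 2 ('h'): window [0,2] length 3 -- new best
  Position 3 ('c'): window [0,3] length 4 -- new best
  Position 4 ('h'): repeat (last at 2), move window start to 3
  Position 4 ('h'): window [3,4] length 2
  Position 5 ('e'): window [3,5] length 3
  Position 6 ('h'): repeat (last at 4), move window start to 5
  Position 6 ('h'): window [5,6] length 2
  Position 7 ('a'): window [5,7] length 3
  Position 8 ('h'): repeat (last at 6), move window start to 7
  Position 8 ('h'): window [7,8] length 2
  Position 9 ('e'): window [7,9] length 3
  Position 10 ('f'): window [7,10] length 4
Longest substring with no repeats: "dahc" with length 4

4


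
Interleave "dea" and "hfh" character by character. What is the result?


Interleaving "dea" and "hfh":
  Position 0: 'd' from first, 'h' from second => "dh"
  Position 1: 'e' from first, 'f' from second => "ef"
  Position 2: 'a' from first, 'h' from second => "ah"
Result: dhefah

dhefah


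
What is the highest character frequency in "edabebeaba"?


Input: edabebeaba
Character counts:
  'a': 3
  'b': 3
  'd': 1
  'e': 3
Maximum frequency: 3

3


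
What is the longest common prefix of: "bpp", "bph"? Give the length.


Words: bpp, bph
  Position 0: all 'b' => match
  Position 1: all 'p' => match
  Position 2: ('p', 'h') => mismatch, stop
LCP = "bp" (length 2)

2


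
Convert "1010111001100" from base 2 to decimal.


Input: "1010111001100" in base 2
Positional expansion:
  Digit '1' (value 1) x 2^12 = 4096
  Digit '0' (value 0) x 2^11 = 0
  Digit '1' (value 1) x 2^10 = 1024
  Digit '0' (value 0) x 2^9 = 0
  Digit '1' (value 1) x 2^8 = 256
  Digit '1' (value 1) x 2^7 = 128
  Digit '1' (value 1) x 2^6 = 64
  Digit '0' (value 0) x 2^5 = 0
  Digit '0' (value 0) x 2^4 = 0
  Digit '1' (value 1) x 2^3 = 8
  Digit '1' (value 1) x 2^2 = 4
  Digit '0' (value 0) x 2^1 = 0
  Digit '0' (value 0) x 2^0 = 0
Sum = 5580

5580


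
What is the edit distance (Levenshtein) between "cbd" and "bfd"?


Computing edit distance: "cbd" -> "bfd"
DP table:
           b    f    d
      0    1    2    3
  c   1    1    2    3
  b   2    1    2    3
  d   3    2    2    2
Edit distance = dp[3][3] = 2

2


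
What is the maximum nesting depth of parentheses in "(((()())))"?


Input: "(((()())))"
Tracking depth:
  Position 0 '(': depth becomes 1
  Position 1 '(': depth becomes 2
  Position 2 '(': depth becomes 3
  Position 3 '(': depth becomes 4
  Position 4 ')': depth becomes 3
  Position 5 '(': depth becomes 4
  Position 6 ')': depth becomes 3
  Position 7 ')': depth becomes 2
  Position 8 ')': depth becomes 1
  Position 9 ')': depth becomes 0
Maximum depth reached: 4

4


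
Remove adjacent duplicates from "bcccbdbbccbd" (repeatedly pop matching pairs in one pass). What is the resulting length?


Input: bcccbdbbccbd
Stack-based adjacent duplicate removal:
  Read 'b': push. Stack: b
  Read 'c': push. Stack: bc
  Read 'c': matches stack top 'c' => pop. Stack: b
  Read 'c': push. Stack: bc
  Read 'b': push. Stack: bcb
  Read 'd': push. Stack: bcbd
  Read 'b': push. Stack: bcbdb
  Read 'b': matches stack top 'b' => pop. Stack: bcbd
  Read 'c': push. Stack: bcbdc
  Read 'c': matches stack top 'c' => pop. Stack: bcbd
  Read 'b': push. Stack: bcbdb
  Read 'd': push. Stack: bcbdbd
Final stack: "bcbdbd" (length 6)

6


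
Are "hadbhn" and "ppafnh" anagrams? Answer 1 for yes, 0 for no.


Strings: "hadbhn", "ppafnh"
Sorted first:  abdhhn
Sorted second: afhnpp
Differ at position 1: 'b' vs 'f' => not anagrams

0


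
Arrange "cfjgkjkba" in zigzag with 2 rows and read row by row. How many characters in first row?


Zigzag "cfjgkjkba" into 2 rows:
Placing characters:
  'c' => row 0
  'f' => row 1
  'j' => row 0
  'g' => row 1
  'k' => row 0
  'j' => row 1
  'k' => row 0
  'b' => row 1
  'a' => row 0
Rows:
  Row 0: "cjkka"
  Row 1: "fgjb"
First row length: 5

5


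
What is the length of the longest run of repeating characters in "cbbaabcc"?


Input: "cbbaabcc"
Scanning for longest run:
  Position 1 ('b'): new char, reset run to 1
  Position 2 ('b'): continues run of 'b', length=2
  Position 3 ('a'): new char, reset run to 1
  Position 4 ('a'): continues run of 'a', length=2
  Position 5 ('b'): new char, reset run to 1
  Position 6 ('c'): new char, reset run to 1
  Position 7 ('c'): continues run of 'c', length=2
Longest run: 'b' with length 2

2


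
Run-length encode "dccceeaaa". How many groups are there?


Input: dccceeaaa
Scanning for consecutive runs:
  Group 1: 'd' x 1 (positions 0-0)
  Group 2: 'c' x 3 (positions 1-3)
  Group 3: 'e' x 2 (positions 4-5)
  Group 4: 'a' x 3 (positions 6-8)
Total groups: 4

4


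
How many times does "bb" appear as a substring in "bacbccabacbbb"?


Searching for "bb" in "bacbccabacbbb"
Scanning each position:
  Position 0: "ba" => no
  Position 1: "ac" => no
  Position 2: "cb" => no
  Position 3: "bc" => no
  Position 4: "cc" => no
  Position 5: "ca" => no
  Position 6: "ab" => no
  Position 7: "ba" => no
  Position 8: "ac" => no
  Position 9: "cb" => no
  Position 10: "bb" => MATCH
  Position 11: "bb" => MATCH
Total occurrences: 2

2


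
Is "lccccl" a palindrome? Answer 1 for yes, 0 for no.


Input: lccccl
Reversed: lccccl
  Compare pos 0 ('l') with pos 5 ('l'): match
  Compare pos 1 ('c') with pos 4 ('c'): match
  Compare pos 2 ('c') with pos 3 ('c'): match
Result: palindrome

1


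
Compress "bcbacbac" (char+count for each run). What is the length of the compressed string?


Input: bcbacbac
Runs:
  'b' x 1 => "b1"
  'c' x 1 => "c1"
  'b' x 1 => "b1"
  'a' x 1 => "a1"
  'c' x 1 => "c1"
  'b' x 1 => "b1"
  'a' x 1 => "a1"
  'c' x 1 => "c1"
Compressed: "b1c1b1a1c1b1a1c1"
Compressed length: 16

16


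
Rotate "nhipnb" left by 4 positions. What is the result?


Input: "nhipnb", rotate left by 4
First 4 characters: "nhip"
Remaining characters: "nb"
Concatenate remaining + first: "nb" + "nhip" = "nbnhip"

nbnhip


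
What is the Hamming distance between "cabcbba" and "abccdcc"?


Comparing "cabcbba" and "abccdcc" position by position:
  Position 0: 'c' vs 'a' => differ
  Position 1: 'a' vs 'b' => differ
  Position 2: 'b' vs 'c' => differ
  Position 3: 'c' vs 'c' => same
  Position 4: 'b' vs 'd' => differ
  Position 5: 'b' vs 'c' => differ
  Position 6: 'a' vs 'c' => differ
Total differences (Hamming distance): 6

6


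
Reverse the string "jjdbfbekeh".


Input: jjdbfbekeh
Reading characters right to left:
  Position 9: 'h'
  Position 8: 'e'
  Position 7: 'k'
  Position 6: 'e'
  Position 5: 'b'
  Position 4: 'f'
  Position 3: 'b'
  Position 2: 'd'
  Position 1: 'j'
  Position 0: 'j'
Reversed: hekebfbdjj

hekebfbdjj


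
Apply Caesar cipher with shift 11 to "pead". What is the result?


Caesar cipher: shift "pead" by 11
  'p' (pos 15) + 11 = pos 0 = 'a'
  'e' (pos 4) + 11 = pos 15 = 'p'
  'a' (pos 0) + 11 = pos 11 = 'l'
  'd' (pos 3) + 11 = pos 14 = 'o'
Result: aplo

aplo


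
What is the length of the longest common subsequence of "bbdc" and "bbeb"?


LCS of "bbdc" and "bbeb"
DP table:
           b    b    e    b
      0    0    0    0    0
  b   0    1    1    1    1
  b   0    1    2    2    2
  d   0    1    2    2    2
  c   0    1    2    2    2
LCS length = dp[4][4] = 2

2


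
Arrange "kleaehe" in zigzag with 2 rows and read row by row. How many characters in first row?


Zigzag "kleaehe" into 2 rows:
Placing characters:
  'k' => row 0
  'l' => row 1
  'e' => row 0
  'a' => row 1
  'e' => row 0
  'h' => row 1
  'e' => row 0
Rows:
  Row 0: "keee"
  Row 1: "lah"
First row length: 4

4


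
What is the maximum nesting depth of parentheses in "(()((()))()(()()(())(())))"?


Input: "(()((()))()(()()(())(())))"
Tracking depth:
  Position 0 '(': depth becomes 1
  Position 1 '(': depth becomes 2
  Position 2 ')': depth becomes 1
  Position 3 '(': depth becomes 2
  Position 4 '(': depth becomes 3
  Position 5 '(': depth becomes 4
  Position 6 ')': depth becomes 3
  Position 7 ')': depth becomes 2
  Position 8 ')': depth becomes 1
  Position 9 '(': depth becomes 2
  Position 10 ')': depth becomes 1
  Position 11 '(': depth becomes 2
  Position 12 '(': depth becomes 3
  Position 13 ')': depth becomes 2
  Position 14 '(': depth becomes 3
  Position 15 ')': depth becomes 2
  Position 16 '(': depth becomes 3
  Position 17 '(': depth becomes 4
  Position 18 ')': depth becomes 3
  Position 19 ')': depth becomes 2
  Position 20 '(': depth becomes 3
  Position 21 '(': depth becomes 4
  Position 22 ')': depth becomes 3
  Position 23 ')': depth becomes 2
  Position 24 ')': depth becomes 1
  Position 25 ')': depth becomes 0
Maximum depth reached: 4

4


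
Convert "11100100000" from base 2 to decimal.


Input: "11100100000" in base 2
Positional expansion:
  Digit '1' (value 1) x 2^10 = 1024
  Digit '1' (value 1) x 2^9 = 512
  Digit '1' (value 1) x 2^8 = 256
  Digit '0' (value 0) x 2^7 = 0
  Digit '0' (value 0) x 2^6 = 0
  Digit '1' (value 1) x 2^5 = 32
  Digit '0' (value 0) x 2^4 = 0
  Digit '0' (value 0) x 2^3 = 0
  Digit '0' (value 0) x 2^2 = 0
  Digit '0' (value 0) x 2^1 = 0
  Digit '0' (value 0) x 2^0 = 0
Sum = 1824

1824


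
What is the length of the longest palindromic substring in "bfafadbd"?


Input: "bfafadbd"
Checking substrings for palindromes:
  [1:4] "faf" (len 3) => palindrome
  [2:5] "afa" (len 3) => palindrome
  [5:8] "dbd" (len 3) => palindrome
Longest palindromic substring: "faf" with length 3

3


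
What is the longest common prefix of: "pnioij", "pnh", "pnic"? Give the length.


Words: pnioij, pnh, pnic
  Position 0: all 'p' => match
  Position 1: all 'n' => match
  Position 2: ('i', 'h', 'i') => mismatch, stop
LCP = "pn" (length 2)

2


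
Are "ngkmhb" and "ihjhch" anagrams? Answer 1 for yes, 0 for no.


Strings: "ngkmhb", "ihjhch"
Sorted first:  bghkmn
Sorted second: chhhij
Differ at position 0: 'b' vs 'c' => not anagrams

0


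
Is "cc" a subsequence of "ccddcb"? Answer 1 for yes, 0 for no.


Check if "cc" is a subsequence of "ccddcb"
Greedy scan:
  Position 0 ('c'): matches sub[0] = 'c'
  Position 1 ('c'): matches sub[1] = 'c'
  Position 2 ('d'): no match needed
  Position 3 ('d'): no match needed
  Position 4 ('c'): no match needed
  Position 5 ('b'): no match needed
All 2 characters matched => is a subsequence

1


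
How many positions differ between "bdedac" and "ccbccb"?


Comparing "bdedac" and "ccbccb" position by position:
  Position 0: 'b' vs 'c' => DIFFER
  Position 1: 'd' vs 'c' => DIFFER
  Position 2: 'e' vs 'b' => DIFFER
  Position 3: 'd' vs 'c' => DIFFER
  Position 4: 'a' vs 'c' => DIFFER
  Position 5: 'c' vs 'b' => DIFFER
Positions that differ: 6

6


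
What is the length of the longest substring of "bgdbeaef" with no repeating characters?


Input: "bgdbeaef"
Sliding window (track last position of each char):
  Position 0 ('b'): window [0,0] length 1 -- new best
  Position 1 ('g'): window [0,1] length 2 -- new best
  Position 2 ('d'): window [0,2] length 3 -- new best
  Position 3 ('b'): repeat (last at 0), move window start to 1
  Position 3 ('b'): window [1,3] length 3
  Position 4 ('e'): window [1,4] length 4 -- new best
  Position 5 ('a'): window [1,5] length 5 -- new best
  Position 6 ('e'): repeat (last at 4), move window start to 5
  Position 6 ('e'): window [5,6] length 2
  Position 7 ('f'): window [5,7] length 3
Longest substring with no repeats: "gdbea" with length 5

5


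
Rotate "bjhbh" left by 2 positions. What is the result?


Input: "bjhbh", rotate left by 2
First 2 characters: "bj"
Remaining characters: "hbh"
Concatenate remaining + first: "hbh" + "bj" = "hbhbj"

hbhbj


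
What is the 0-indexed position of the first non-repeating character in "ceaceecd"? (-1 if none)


Input: ceaceecd
Character frequencies:
  'a': 1
  'c': 3
  'd': 1
  'e': 3
Scanning left to right for freq == 1:
  Position 0 ('c'): freq=3, skip
  Position 1 ('e'): freq=3, skip
  Position 2 ('a'): unique! => answer = 2

2


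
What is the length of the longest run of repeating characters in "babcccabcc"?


Input: "babcccabcc"
Scanning for longest run:
  Position 1 ('a'): new char, reset run to 1
  Position 2 ('b'): new char, reset run to 1
  Position 3 ('c'): new char, reset run to 1
  Position 4 ('c'): continues run of 'c', length=2
  Position 5 ('c'): continues run of 'c', length=3
  Position 6 ('a'): new char, reset run to 1
  Position 7 ('b'): new char, reset run to 1
  Position 8 ('c'): new char, reset run to 1
  Position 9 ('c'): continues run of 'c', length=2
Longest run: 'c' with length 3

3


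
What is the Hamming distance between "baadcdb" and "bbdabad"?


Comparing "baadcdb" and "bbdabad" position by position:
  Position 0: 'b' vs 'b' => same
  Position 1: 'a' vs 'b' => differ
  Position 2: 'a' vs 'd' => differ
  Position 3: 'd' vs 'a' => differ
  Position 4: 'c' vs 'b' => differ
  Position 5: 'd' vs 'a' => differ
  Position 6: 'b' vs 'd' => differ
Total differences (Hamming distance): 6

6


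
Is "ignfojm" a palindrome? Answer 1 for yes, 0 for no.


Input: ignfojm
Reversed: mjofngi
  Compare pos 0 ('i') with pos 6 ('m'): MISMATCH
  Compare pos 1 ('g') with pos 5 ('j'): MISMATCH
  Compare pos 2 ('n') with pos 4 ('o'): MISMATCH
Result: not a palindrome

0


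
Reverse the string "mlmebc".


Input: mlmebc
Reading characters right to left:
  Position 5: 'c'
  Position 4: 'b'
  Position 3: 'e'
  Position 2: 'm'
  Position 1: 'l'
  Position 0: 'm'
Reversed: cbemlm

cbemlm


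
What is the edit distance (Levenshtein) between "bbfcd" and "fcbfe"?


Computing edit distance: "bbfcd" -> "fcbfe"
DP table:
           f    c    b    f    e
      0    1    2    3    4    5
  b   1    1    2    2    3    4
  b   2    2    2    2    3    4
  f   3    2    3    3    2    3
  c   4    3    2    3    3    3
  d   5    4    3    3    4    4
Edit distance = dp[5][5] = 4

4


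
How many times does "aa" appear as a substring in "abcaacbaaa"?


Searching for "aa" in "abcaacbaaa"
Scanning each position:
  Position 0: "ab" => no
  Position 1: "bc" => no
  Position 2: "ca" => no
  Position 3: "aa" => MATCH
  Position 4: "ac" => no
  Position 5: "cb" => no
  Position 6: "ba" => no
  Position 7: "aa" => MATCH
  Position 8: "aa" => MATCH
Total occurrences: 3

3


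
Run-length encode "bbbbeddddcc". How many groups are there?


Input: bbbbeddddcc
Scanning for consecutive runs:
  Group 1: 'b' x 4 (positions 0-3)
  Group 2: 'e' x 1 (positions 4-4)
  Group 3: 'd' x 4 (positions 5-8)
  Group 4: 'c' x 2 (positions 9-10)
Total groups: 4

4


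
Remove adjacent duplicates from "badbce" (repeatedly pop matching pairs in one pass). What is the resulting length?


Input: badbce
Stack-based adjacent duplicate removal:
  Read 'b': push. Stack: b
  Read 'a': push. Stack: ba
  Read 'd': push. Stack: bad
  Read 'b': push. Stack: badb
  Read 'c': push. Stack: badbc
  Read 'e': push. Stack: badbce
Final stack: "badbce" (length 6)

6


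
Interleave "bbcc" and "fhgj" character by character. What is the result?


Interleaving "bbcc" and "fhgj":
  Position 0: 'b' from first, 'f' from second => "bf"
  Position 1: 'b' from first, 'h' from second => "bh"
  Position 2: 'c' from first, 'g' from second => "cg"
  Position 3: 'c' from first, 'j' from second => "cj"
Result: bfbhcgcj

bfbhcgcj


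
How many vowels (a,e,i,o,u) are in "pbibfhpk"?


Input: pbibfhpk
Checking each character:
  'p' at position 0: consonant
  'b' at position 1: consonant
  'i' at position 2: vowel (running total: 1)
  'b' at position 3: consonant
  'f' at position 4: consonant
  'h' at position 5: consonant
  'p' at position 6: consonant
  'k' at position 7: consonant
Total vowels: 1

1


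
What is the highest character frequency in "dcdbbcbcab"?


Input: dcdbbcbcab
Character counts:
  'a': 1
  'b': 4
  'c': 3
  'd': 2
Maximum frequency: 4

4


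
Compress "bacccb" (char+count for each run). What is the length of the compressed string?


Input: bacccb
Runs:
  'b' x 1 => "b1"
  'a' x 1 => "a1"
  'c' x 3 => "c3"
  'b' x 1 => "b1"
Compressed: "b1a1c3b1"
Compressed length: 8

8


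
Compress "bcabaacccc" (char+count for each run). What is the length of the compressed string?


Input: bcabaacccc
Runs:
  'b' x 1 => "b1"
  'c' x 1 => "c1"
  'a' x 1 => "a1"
  'b' x 1 => "b1"
  'a' x 2 => "a2"
  'c' x 4 => "c4"
Compressed: "b1c1a1b1a2c4"
Compressed length: 12

12


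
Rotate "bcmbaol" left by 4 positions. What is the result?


Input: "bcmbaol", rotate left by 4
First 4 characters: "bcmb"
Remaining characters: "aol"
Concatenate remaining + first: "aol" + "bcmb" = "aolbcmb"

aolbcmb


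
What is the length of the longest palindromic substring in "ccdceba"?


Input: "ccdceba"
Checking substrings for palindromes:
  [1:4] "cdc" (len 3) => palindrome
  [0:2] "cc" (len 2) => palindrome
Longest palindromic substring: "cdc" with length 3

3


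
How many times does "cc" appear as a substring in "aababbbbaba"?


Searching for "cc" in "aababbbbaba"
Scanning each position:
  Position 0: "aa" => no
  Position 1: "ab" => no
  Position 2: "ba" => no
  Position 3: "ab" => no
  Position 4: "bb" => no
  Position 5: "bb" => no
  Position 6: "bb" => no
  Position 7: "ba" => no
  Position 8: "ab" => no
  Position 9: "ba" => no
Total occurrences: 0

0


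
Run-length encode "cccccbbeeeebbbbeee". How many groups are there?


Input: cccccbbeeeebbbbeee
Scanning for consecutive runs:
  Group 1: 'c' x 5 (positions 0-4)
  Group 2: 'b' x 2 (positions 5-6)
  Group 3: 'e' x 4 (positions 7-10)
  Group 4: 'b' x 4 (positions 11-14)
  Group 5: 'e' x 3 (positions 15-17)
Total groups: 5

5


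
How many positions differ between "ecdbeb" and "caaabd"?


Comparing "ecdbeb" and "caaabd" position by position:
  Position 0: 'e' vs 'c' => DIFFER
  Position 1: 'c' vs 'a' => DIFFER
  Position 2: 'd' vs 'a' => DIFFER
  Position 3: 'b' vs 'a' => DIFFER
  Position 4: 'e' vs 'b' => DIFFER
  Position 5: 'b' vs 'd' => DIFFER
Positions that differ: 6

6


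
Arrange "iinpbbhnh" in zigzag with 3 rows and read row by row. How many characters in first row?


Zigzag "iinpbbhnh" into 3 rows:
Placing characters:
  'i' => row 0
  'i' => row 1
  'n' => row 2
  'p' => row 1
  'b' => row 0
  'b' => row 1
  'h' => row 2
  'n' => row 1
  'h' => row 0
Rows:
  Row 0: "ibh"
  Row 1: "ipbn"
  Row 2: "nh"
First row length: 3

3


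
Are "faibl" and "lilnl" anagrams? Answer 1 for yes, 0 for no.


Strings: "faibl", "lilnl"
Sorted first:  abfil
Sorted second: illln
Differ at position 0: 'a' vs 'i' => not anagrams

0


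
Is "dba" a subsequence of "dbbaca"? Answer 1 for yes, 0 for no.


Check if "dba" is a subsequence of "dbbaca"
Greedy scan:
  Position 0 ('d'): matches sub[0] = 'd'
  Position 1 ('b'): matches sub[1] = 'b'
  Position 2 ('b'): no match needed
  Position 3 ('a'): matches sub[2] = 'a'
  Position 4 ('c'): no match needed
  Position 5 ('a'): no match needed
All 3 characters matched => is a subsequence

1


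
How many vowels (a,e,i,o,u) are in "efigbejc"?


Input: efigbejc
Checking each character:
  'e' at position 0: vowel (running total: 1)
  'f' at position 1: consonant
  'i' at position 2: vowel (running total: 2)
  'g' at position 3: consonant
  'b' at position 4: consonant
  'e' at position 5: vowel (running total: 3)
  'j' at position 6: consonant
  'c' at position 7: consonant
Total vowels: 3

3


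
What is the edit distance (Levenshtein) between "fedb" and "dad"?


Computing edit distance: "fedb" -> "dad"
DP table:
           d    a    d
      0    1    2    3
  f   1    1    2    3
  e   2    2    2    3
  d   3    2    3    2
  b   4    3    3    3
Edit distance = dp[4][3] = 3

3


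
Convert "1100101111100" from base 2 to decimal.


Input: "1100101111100" in base 2
Positional expansion:
  Digit '1' (value 1) x 2^12 = 4096
  Digit '1' (value 1) x 2^11 = 2048
  Digit '0' (value 0) x 2^10 = 0
  Digit '0' (value 0) x 2^9 = 0
  Digit '1' (value 1) x 2^8 = 256
  Digit '0' (value 0) x 2^7 = 0
  Digit '1' (value 1) x 2^6 = 64
  Digit '1' (value 1) x 2^5 = 32
  Digit '1' (value 1) x 2^4 = 16
  Digit '1' (value 1) x 2^3 = 8
  Digit '1' (value 1) x 2^2 = 4
  Digit '0' (value 0) x 2^1 = 0
  Digit '0' (value 0) x 2^0 = 0
Sum = 6524

6524


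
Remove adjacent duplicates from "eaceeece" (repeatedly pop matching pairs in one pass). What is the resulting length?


Input: eaceeece
Stack-based adjacent duplicate removal:
  Read 'e': push. Stack: e
  Read 'a': push. Stack: ea
  Read 'c': push. Stack: eac
  Read 'e': push. Stack: eace
  Read 'e': matches stack top 'e' => pop. Stack: eac
  Read 'e': push. Stack: eace
  Read 'c': push. Stack: eacec
  Read 'e': push. Stack: eacece
Final stack: "eacece" (length 6)

6


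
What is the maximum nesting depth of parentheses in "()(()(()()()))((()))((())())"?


Input: "()(()(()()()))((()))((())())"
Tracking depth:
  Position 0 '(': depth becomes 1
  Position 1 ')': depth becomes 0
  Position 2 '(': depth becomes 1
  Position 3 '(': depth becomes 2
  Position 4 ')': depth becomes 1
  Position 5 '(': depth becomes 2
  Position 6 '(': depth becomes 3
  Position 7 ')': depth becomes 2
  Position 8 '(': depth becomes 3
  Position 9 ')': depth becomes 2
  Position 10 '(': depth becomes 3
  Position 11 ')': depth becomes 2
  Position 12 ')': depth becomes 1
  Position 13 ')': depth becomes 0
  Position 14 '(': depth becomes 1
  Position 15 '(': depth becomes 2
  Position 16 '(': depth becomes 3
  Position 17 ')': depth becomes 2
  Position 18 ')': depth becomes 1
  Position 19 ')': depth becomes 0
  Position 20 '(': depth becomes 1
  Position 21 '(': depth becomes 2
  Position 22 '(': depth becomes 3
  Position 23 ')': depth becomes 2
  Position 24 ')': depth becomes 1
  Position 25 '(': depth becomes 2
  Position 26 ')': depth becomes 1
  Position 27 ')': depth becomes 0
Maximum depth reached: 3

3


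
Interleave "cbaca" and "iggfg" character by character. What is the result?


Interleaving "cbaca" and "iggfg":
  Position 0: 'c' from first, 'i' from second => "ci"
  Position 1: 'b' from first, 'g' from second => "bg"
  Position 2: 'a' from first, 'g' from second => "ag"
  Position 3: 'c' from first, 'f' from second => "cf"
  Position 4: 'a' from first, 'g' from second => "ag"
Result: cibgagcfag

cibgagcfag


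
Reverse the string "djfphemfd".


Input: djfphemfd
Reading characters right to left:
  Position 8: 'd'
  Position 7: 'f'
  Position 6: 'm'
  Position 5: 'e'
  Position 4: 'h'
  Position 3: 'p'
  Position 2: 'f'
  Position 1: 'j'
  Position 0: 'd'
Reversed: dfmehpfjd

dfmehpfjd


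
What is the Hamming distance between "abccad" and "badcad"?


Comparing "abccad" and "badcad" position by position:
  Position 0: 'a' vs 'b' => differ
  Position 1: 'b' vs 'a' => differ
  Position 2: 'c' vs 'd' => differ
  Position 3: 'c' vs 'c' => same
  Position 4: 'a' vs 'a' => same
  Position 5: 'd' vs 'd' => same
Total differences (Hamming distance): 3

3


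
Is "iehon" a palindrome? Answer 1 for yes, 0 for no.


Input: iehon
Reversed: nohei
  Compare pos 0 ('i') with pos 4 ('n'): MISMATCH
  Compare pos 1 ('e') with pos 3 ('o'): MISMATCH
Result: not a palindrome

0


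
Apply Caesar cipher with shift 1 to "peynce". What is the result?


Caesar cipher: shift "peynce" by 1
  'p' (pos 15) + 1 = pos 16 = 'q'
  'e' (pos 4) + 1 = pos 5 = 'f'
  'y' (pos 24) + 1 = pos 25 = 'z'
  'n' (pos 13) + 1 = pos 14 = 'o'
  'c' (pos 2) + 1 = pos 3 = 'd'
  'e' (pos 4) + 1 = pos 5 = 'f'
Result: qfzodf

qfzodf


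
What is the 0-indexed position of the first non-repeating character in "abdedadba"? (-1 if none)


Input: abdedadba
Character frequencies:
  'a': 3
  'b': 2
  'd': 3
  'e': 1
Scanning left to right for freq == 1:
  Position 0 ('a'): freq=3, skip
  Position 1 ('b'): freq=2, skip
  Position 2 ('d'): freq=3, skip
  Position 3 ('e'): unique! => answer = 3

3


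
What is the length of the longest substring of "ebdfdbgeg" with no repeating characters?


Input: "ebdfdbgeg"
Sliding window (track last position of each char):
  Position 0 ('e'): window [0,0] length 1 -- new best
  Position 1 ('b'): window [0,1] length 2 -- new best
  Position 2 ('d'): window [0,2] length 3 -- new best
  Position 3 ('f'): window [0,3] length 4 -- new best
  Position 4 ('d'): repeat (last at 2), move window start to 3
  Position 4 ('d'): window [3,4] length 2
  Position 5 ('b'): window [3,5] length 3
  Position 6 ('g'): window [3,6] length 4
  Position 7 ('e'): window [3,7] length 5 -- new best
  Position 8 ('g'): repeat (last at 6), move window start to 7
  Position 8 ('g'): window [7,8] length 2
Longest substring with no repeats: "fdbge" with length 5

5


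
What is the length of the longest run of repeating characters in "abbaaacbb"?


Input: "abbaaacbb"
Scanning for longest run:
  Position 1 ('b'): new char, reset run to 1
  Position 2 ('b'): continues run of 'b', length=2
  Position 3 ('a'): new char, reset run to 1
  Position 4 ('a'): continues run of 'a', length=2
  Position 5 ('a'): continues run of 'a', length=3
  Position 6 ('c'): new char, reset run to 1
  Position 7 ('b'): new char, reset run to 1
  Position 8 ('b'): continues run of 'b', length=2
Longest run: 'a' with length 3

3


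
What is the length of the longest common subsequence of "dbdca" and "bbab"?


LCS of "dbdca" and "bbab"
DP table:
           b    b    a    b
      0    0    0    0    0
  d   0    0    0    0    0
  b   0    1    1    1    1
  d   0    1    1    1    1
  c   0    1    1    1    1
  a   0    1    1    2    2
LCS length = dp[5][4] = 2

2


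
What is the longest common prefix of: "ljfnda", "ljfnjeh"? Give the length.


Words: ljfnda, ljfnjeh
  Position 0: all 'l' => match
  Position 1: all 'j' => match
  Position 2: all 'f' => match
  Position 3: all 'n' => match
  Position 4: ('d', 'j') => mismatch, stop
LCP = "ljfn" (length 4)

4


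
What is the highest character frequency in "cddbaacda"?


Input: cddbaacda
Character counts:
  'a': 3
  'b': 1
  'c': 2
  'd': 3
Maximum frequency: 3

3


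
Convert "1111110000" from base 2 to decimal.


Input: "1111110000" in base 2
Positional expansion:
  Digit '1' (value 1) x 2^9 = 512
  Digit '1' (value 1) x 2^8 = 256
  Digit '1' (value 1) x 2^7 = 128
  Digit '1' (value 1) x 2^6 = 64
  Digit '1' (value 1) x 2^5 = 32
  Digit '1' (value 1) x 2^4 = 16
  Digit '0' (value 0) x 2^3 = 0
  Digit '0' (value 0) x 2^2 = 0
  Digit '0' (value 0) x 2^1 = 0
  Digit '0' (value 0) x 2^0 = 0
Sum = 1008

1008


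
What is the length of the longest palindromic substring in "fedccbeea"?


Input: "fedccbeea"
Checking substrings for palindromes:
  [3:5] "cc" (len 2) => palindrome
  [6:8] "ee" (len 2) => palindrome
Longest palindromic substring: "cc" with length 2

2


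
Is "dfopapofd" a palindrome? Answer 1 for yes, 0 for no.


Input: dfopapofd
Reversed: dfopapofd
  Compare pos 0 ('d') with pos 8 ('d'): match
  Compare pos 1 ('f') with pos 7 ('f'): match
  Compare pos 2 ('o') with pos 6 ('o'): match
  Compare pos 3 ('p') with pos 5 ('p'): match
Result: palindrome

1


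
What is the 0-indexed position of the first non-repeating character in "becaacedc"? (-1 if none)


Input: becaacedc
Character frequencies:
  'a': 2
  'b': 1
  'c': 3
  'd': 1
  'e': 2
Scanning left to right for freq == 1:
  Position 0 ('b'): unique! => answer = 0

0


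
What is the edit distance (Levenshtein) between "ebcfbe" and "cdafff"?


Computing edit distance: "ebcfbe" -> "cdafff"
DP table:
           c    d    a    f    f    f
      0    1    2    3    4    5    6
  e   1    1    2    3    4    5    6
  b   2    2    2    3    4    5    6
  c   3    2    3    3    4    5    6
  f   4    3    3    4    3    4    5
  b   5    4    4    4    4    4    5
  e   6    5    5    5    5    5    5
Edit distance = dp[6][6] = 5

5


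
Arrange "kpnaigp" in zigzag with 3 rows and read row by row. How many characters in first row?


Zigzag "kpnaigp" into 3 rows:
Placing characters:
  'k' => row 0
  'p' => row 1
  'n' => row 2
  'a' => row 1
  'i' => row 0
  'g' => row 1
  'p' => row 2
Rows:
  Row 0: "ki"
  Row 1: "pag"
  Row 2: "np"
First row length: 2

2


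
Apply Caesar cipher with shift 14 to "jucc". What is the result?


Caesar cipher: shift "jucc" by 14
  'j' (pos 9) + 14 = pos 23 = 'x'
  'u' (pos 20) + 14 = pos 8 = 'i'
  'c' (pos 2) + 14 = pos 16 = 'q'
  'c' (pos 2) + 14 = pos 16 = 'q'
Result: xiqq

xiqq


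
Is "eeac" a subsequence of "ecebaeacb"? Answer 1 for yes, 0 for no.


Check if "eeac" is a subsequence of "ecebaeacb"
Greedy scan:
  Position 0 ('e'): matches sub[0] = 'e'
  Position 1 ('c'): no match needed
  Position 2 ('e'): matches sub[1] = 'e'
  Position 3 ('b'): no match needed
  Position 4 ('a'): matches sub[2] = 'a'
  Position 5 ('e'): no match needed
  Position 6 ('a'): no match needed
  Position 7 ('c'): matches sub[3] = 'c'
  Position 8 ('b'): no match needed
All 4 characters matched => is a subsequence

1


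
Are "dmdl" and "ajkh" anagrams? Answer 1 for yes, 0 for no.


Strings: "dmdl", "ajkh"
Sorted first:  ddlm
Sorted second: ahjk
Differ at position 0: 'd' vs 'a' => not anagrams

0


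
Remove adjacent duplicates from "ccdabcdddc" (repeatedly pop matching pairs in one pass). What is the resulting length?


Input: ccdabcdddc
Stack-based adjacent duplicate removal:
  Read 'c': push. Stack: c
  Read 'c': matches stack top 'c' => pop. Stack: (empty)
  Read 'd': push. Stack: d
  Read 'a': push. Stack: da
  Read 'b': push. Stack: dab
  Read 'c': push. Stack: dabc
  Read 'd': push. Stack: dabcd
  Read 'd': matches stack top 'd' => pop. Stack: dabc
  Read 'd': push. Stack: dabcd
  Read 'c': push. Stack: dabcdc
Final stack: "dabcdc" (length 6)

6


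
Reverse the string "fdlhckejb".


Input: fdlhckejb
Reading characters right to left:
  Position 8: 'b'
  Position 7: 'j'
  Position 6: 'e'
  Position 5: 'k'
  Position 4: 'c'
  Position 3: 'h'
  Position 2: 'l'
  Position 1: 'd'
  Position 0: 'f'
Reversed: bjekchldf

bjekchldf


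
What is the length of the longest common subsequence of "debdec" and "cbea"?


LCS of "debdec" and "cbea"
DP table:
           c    b    e    a
      0    0    0    0    0
  d   0    0    0    0    0
  e   0    0    0    1    1
  b   0    0    1    1    1
  d   0    0    1    1    1
  e   0    0    1    2    2
  c   0    1    1    2    2
LCS length = dp[6][4] = 2

2


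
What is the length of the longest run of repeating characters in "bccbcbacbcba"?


Input: "bccbcbacbcba"
Scanning for longest run:
  Position 1 ('c'): new char, reset run to 1
  Position 2 ('c'): continues run of 'c', length=2
  Position 3 ('b'): new char, reset run to 1
  Position 4 ('c'): new char, reset run to 1
  Position 5 ('b'): new char, reset run to 1
  Position 6 ('a'): new char, reset run to 1
  Position 7 ('c'): new char, reset run to 1
  Position 8 ('b'): new char, reset run to 1
  Position 9 ('c'): new char, reset run to 1
  Position 10 ('b'): new char, reset run to 1
  Position 11 ('a'): new char, reset run to 1
Longest run: 'c' with length 2

2


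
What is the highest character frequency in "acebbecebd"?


Input: acebbecebd
Character counts:
  'a': 1
  'b': 3
  'c': 2
  'd': 1
  'e': 3
Maximum frequency: 3

3


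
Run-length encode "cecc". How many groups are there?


Input: cecc
Scanning for consecutive runs:
  Group 1: 'c' x 1 (positions 0-0)
  Group 2: 'e' x 1 (positions 1-1)
  Group 3: 'c' x 2 (positions 2-3)
Total groups: 3

3


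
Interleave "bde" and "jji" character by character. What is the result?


Interleaving "bde" and "jji":
  Position 0: 'b' from first, 'j' from second => "bj"
  Position 1: 'd' from first, 'j' from second => "dj"
  Position 2: 'e' from first, 'i' from second => "ei"
Result: bjdjei

bjdjei


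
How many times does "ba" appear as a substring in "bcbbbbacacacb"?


Searching for "ba" in "bcbbbbacacacb"
Scanning each position:
  Position 0: "bc" => no
  Position 1: "cb" => no
  Position 2: "bb" => no
  Position 3: "bb" => no
  Position 4: "bb" => no
  Position 5: "ba" => MATCH
  Position 6: "ac" => no
  Position 7: "ca" => no
  Position 8: "ac" => no
  Position 9: "ca" => no
  Position 10: "ac" => no
  Position 11: "cb" => no
Total occurrences: 1

1


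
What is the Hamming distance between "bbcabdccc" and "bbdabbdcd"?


Comparing "bbcabdccc" and "bbdabbdcd" position by position:
  Position 0: 'b' vs 'b' => same
  Position 1: 'b' vs 'b' => same
  Position 2: 'c' vs 'd' => differ
  Position 3: 'a' vs 'a' => same
  Position 4: 'b' vs 'b' => same
  Position 5: 'd' vs 'b' => differ
  Position 6: 'c' vs 'd' => differ
  Position 7: 'c' vs 'c' => same
  Position 8: 'c' vs 'd' => differ
Total differences (Hamming distance): 4

4


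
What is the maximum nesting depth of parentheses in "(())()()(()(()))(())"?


Input: "(())()()(()(()))(())"
Tracking depth:
  Position 0 '(': depth becomes 1
  Position 1 '(': depth becomes 2
  Position 2 ')': depth becomes 1
  Position 3 ')': depth becomes 0
  Position 4 '(': depth becomes 1
  Position 5 ')': depth becomes 0
  Position 6 '(': depth becomes 1
  Position 7 ')': depth becomes 0
  Position 8 '(': depth becomes 1
  Position 9 '(': depth becomes 2
  Position 10 ')': depth becomes 1
  Position 11 '(': depth becomes 2
  Position 12 '(': depth becomes 3
  Position 13 ')': depth becomes 2
  Position 14 ')': depth becomes 1
  Position 15 ')': depth becomes 0
  Position 16 '(': depth becomes 1
  Position 17 '(': depth becomes 2
  Position 18 ')': depth becomes 1
  Position 19 ')': depth becomes 0
Maximum depth reached: 3

3
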